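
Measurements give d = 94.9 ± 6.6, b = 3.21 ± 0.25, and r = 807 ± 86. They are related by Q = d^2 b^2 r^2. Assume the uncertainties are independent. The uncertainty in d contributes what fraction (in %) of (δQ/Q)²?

21.7%

(δQ/Q)² = (2·δd/d)² + (2·δb/b)² + (2·δr/r)²
  d term: (2×0.0695)² = 0.0193
  b term: (2×0.0779)² = 0.0243
  r term: (2×0.107)² = 0.0454
Total = 0.0890. Share from d = 0.0193/0.0890 = 0.217.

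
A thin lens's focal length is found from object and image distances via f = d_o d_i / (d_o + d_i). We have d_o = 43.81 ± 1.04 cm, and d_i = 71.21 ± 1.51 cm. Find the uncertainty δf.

0.455 cm

∂f/∂d_o = (d_i/(d_o+d_i))² = 0.383;  ∂f/∂d_i = (d_o/(d_o+d_i))² = 0.145
δf = √((∂f/∂d_o · δd_o)² + (∂f/∂d_i · δd_i)²) = √(0.159 + 0.0480) = 0.455 cm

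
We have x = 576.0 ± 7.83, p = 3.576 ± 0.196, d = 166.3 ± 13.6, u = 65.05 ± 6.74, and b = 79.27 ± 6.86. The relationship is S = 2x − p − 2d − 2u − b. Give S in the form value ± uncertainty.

Each term contributes (cᵢ δxᵢ)² to (δS)²:
  (2·δx)² = 245;  (δp)² = 0.0384;  (2·δd)² = 740;  (2·δu)² = 182;  (δb)² = 47.1
δS = √(1210) = 34.8
S = 606.5.

606.5 ± 34.8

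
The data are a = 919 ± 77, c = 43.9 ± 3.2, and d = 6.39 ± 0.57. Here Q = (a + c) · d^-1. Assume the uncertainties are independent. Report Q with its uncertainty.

Let u = a + c = 963. δu = √(δa² + δc²) = √(5930 + 10.2) = 77.1, so δu/u = 0.0800.
Q is then a monomial in u, d:
δQ/Q = √((δu/u)² + (-1·δd/d)²) = √(0.00641 + 0.00796) = 0.120
Q = 151, so δQ = 0.120 × 151 = 18.1.

151 ± 18.1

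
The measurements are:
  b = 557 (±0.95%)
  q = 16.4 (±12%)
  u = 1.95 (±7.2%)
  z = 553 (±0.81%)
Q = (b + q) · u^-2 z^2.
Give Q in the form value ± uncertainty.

(4.61 ± 0.670) × 10^7

Let w = b + q = 573. δw = √(δb² + δq²) = √(28.0 + 3.87) = 5.65, so δw/w = 0.00985.
Q is then a monomial in w, u, z:
δQ/Q = √((δw/w)² + (-2·δu/u)² + (2·δz/z)²) = √(9.69e-05 + 0.0207 + 0.000262) = 0.145
Q = 4.61e+07, so δQ = 0.145 × 4.61e+07 = 6.7e+06.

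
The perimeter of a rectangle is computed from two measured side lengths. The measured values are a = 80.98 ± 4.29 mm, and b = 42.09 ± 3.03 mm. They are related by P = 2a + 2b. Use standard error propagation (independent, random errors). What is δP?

Each term contributes (cᵢ δxᵢ)² to (δP)²:
  (2·δa)² = 73.6;  (2·δb)² = 36.7
δP = √(110) = 10.5 mm

10.5 mm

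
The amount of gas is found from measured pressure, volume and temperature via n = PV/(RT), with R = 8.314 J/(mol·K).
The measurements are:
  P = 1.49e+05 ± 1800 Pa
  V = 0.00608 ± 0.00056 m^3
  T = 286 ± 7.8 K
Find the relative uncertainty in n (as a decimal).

Relative error in a monomial: (δn/n)² = Σ (nᵢ · δxᵢ/xᵢ)².
  (1·δP/P)² = (1×0.0121)² = 0.000146;  (1·δV/V)² = (1×0.0921)² = 0.00848;  (-1·δT/T)² = (-1×0.0273)² = 0.000744
δn/n = √(0.00937) = 0.0968

0.0968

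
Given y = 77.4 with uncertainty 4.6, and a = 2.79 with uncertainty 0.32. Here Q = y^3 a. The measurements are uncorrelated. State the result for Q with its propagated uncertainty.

Each factor contributes (exponent × relative error)² to (δQ/Q)²:
  (3·δy/y)² = (3×0.0594)² = 0.0318;  (1·δa/a)² = (1×0.115)² = 0.0132
δQ/Q = √(0.0449) = 0.212
Q = 1.29e+06, so δQ = 0.212 × 1.29e+06 = 2.74e+05.

(1.29 ± 0.274) × 10^6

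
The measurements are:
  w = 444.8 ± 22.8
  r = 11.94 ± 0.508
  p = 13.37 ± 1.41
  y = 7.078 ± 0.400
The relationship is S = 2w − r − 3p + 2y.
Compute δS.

45.8

For a sum/difference, combine absolute errors in quadrature:
  (2·δw)² = 2080;  (δr)² = 0.258;  (3·δp)² = 17.9;  (2·δy)² = 0.640
δS = √(2100) = 45.8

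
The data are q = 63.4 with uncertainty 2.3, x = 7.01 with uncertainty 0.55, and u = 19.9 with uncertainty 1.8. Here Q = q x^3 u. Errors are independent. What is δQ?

For a monomial Q ∝ q, x^3, u, fractional errors add in quadrature:
  (1·δq/q)² = (1×0.0363)² = 0.00132;  (3·δx/x)² = (3×0.0785)² = 0.0554;  (1·δu/u)² = (1×0.0905)² = 0.00818
δQ/Q = √(0.0649) = 0.255
Q = 4.35e+05, so δQ = 0.255 × 4.35e+05 = 1.11e+05.

1.11e+05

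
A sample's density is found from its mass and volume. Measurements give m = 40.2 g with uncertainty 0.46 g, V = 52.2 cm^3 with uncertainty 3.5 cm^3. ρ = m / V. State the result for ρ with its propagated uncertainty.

0.770 ± 0.0524 g/cm^3

Since ρ is a product/quotient, work with relative uncertainties:
  (1·δm/m)² = (1×0.0114)² = 0.000131;  (-1·δV/V)² = (-1×0.0670)² = 0.00450
δρ/ρ = √(0.00463) = 0.0680
ρ = 0.770 g/cm^3, so δρ = 0.0680 × 0.770 = 0.0524 g/cm^3.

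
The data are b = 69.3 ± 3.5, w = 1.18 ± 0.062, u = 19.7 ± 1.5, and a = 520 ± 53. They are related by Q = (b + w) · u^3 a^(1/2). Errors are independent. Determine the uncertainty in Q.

Let h = b + w = 70.5. δh = √(δb² + δw²) = √(12.2 + 0.00384) = 3.50, so δh/h = 0.0497.
Q is then a monomial in h, u, a:
δQ/Q = √((δh/h)² + (3·δu/u)² + (½·δa/a)²) = √(0.00247 + 0.0522 + 0.00260) = 0.239
Q = 1.23e+07, so δQ = 0.239 × 1.23e+07 = 2.94e+06.

2.94e+06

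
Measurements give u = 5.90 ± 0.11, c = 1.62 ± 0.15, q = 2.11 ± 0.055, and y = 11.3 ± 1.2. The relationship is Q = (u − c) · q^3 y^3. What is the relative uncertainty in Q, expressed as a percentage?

33.1%

Let w = u − c = 4.28. δw = √(δu² + δc²) = √(0.0121 + 0.0225) = 0.186, so δw/w = 0.0435.
Q is then a monomial in w, q, y:
δQ/Q = √((δw/w)² + (3·δq/q)² + (3·δy/y)²) = √(0.00189 + 0.00612 + 0.101) = 0.331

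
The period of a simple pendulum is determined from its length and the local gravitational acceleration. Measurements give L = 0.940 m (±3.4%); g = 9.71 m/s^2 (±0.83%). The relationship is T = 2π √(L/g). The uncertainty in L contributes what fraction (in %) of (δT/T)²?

(δT/T)² = (½·δL/L)² + (−½·δg/g)²
  L term: (0.5×0.0340)² = 0.000289
  g term: (-0.5×0.00830)² = 1.72e-05
Total = 0.000306. Share from L = 0.000289/0.000306 = 0.944.

94.4%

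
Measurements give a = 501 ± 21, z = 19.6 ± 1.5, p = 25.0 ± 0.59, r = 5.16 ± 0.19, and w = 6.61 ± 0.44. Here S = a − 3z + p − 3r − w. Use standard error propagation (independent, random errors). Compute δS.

21.5

Absolute uncertainties add in quadrature for a linear combination:
  (δa)² = 441;  (3·δz)² = 20.2;  (δp)² = 0.348;  (3·δr)² = 0.325;  (δw)² = 0.194
δS = √(462) = 21.5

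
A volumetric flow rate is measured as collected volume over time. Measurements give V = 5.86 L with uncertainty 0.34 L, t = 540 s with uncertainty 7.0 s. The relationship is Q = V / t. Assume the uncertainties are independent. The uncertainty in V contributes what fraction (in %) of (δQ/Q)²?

(δQ/Q)² = (1·δV/V)² + (-1·δt/t)²
  V term: (1×0.0580)² = 0.00337
  t term: (-1×0.0130)² = 0.000168
Total = 0.00353. Share from V = 0.00337/0.00353 = 0.952.

95.2%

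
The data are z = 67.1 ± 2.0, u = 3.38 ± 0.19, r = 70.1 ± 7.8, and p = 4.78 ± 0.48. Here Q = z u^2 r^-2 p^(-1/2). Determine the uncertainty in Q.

Q is a product of powers, so relative uncertainties combine in quadrature:
  (1·δz/z)² = (1×0.0298)² = 0.000888;  (2·δu/u)² = (2×0.0562)² = 0.0126;  (-2·δr/r)² = (-2×0.111)² = 0.0495;  (−½·δp/p)² = (-0.5×0.100)² = 0.00252
δQ/Q = √(0.0656) = 0.256
Q = 0.0714, so δQ = 0.256 × 0.0714 = 0.0183.

0.0183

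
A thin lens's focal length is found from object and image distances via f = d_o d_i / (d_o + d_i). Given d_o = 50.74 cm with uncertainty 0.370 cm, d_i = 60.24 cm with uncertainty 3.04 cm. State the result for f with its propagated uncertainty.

∂f/∂d_o = (d_i/(d_o+d_i))² = 0.295;  ∂f/∂d_i = (d_o/(d_o+d_i))² = 0.209
δf = √((∂f/∂d_o · δd_o)² + (∂f/∂d_i · δd_i)²) = √(0.0119 + 0.404) = 0.645 cm
f = 27.54 cm.

27.54 ± 0.645 cm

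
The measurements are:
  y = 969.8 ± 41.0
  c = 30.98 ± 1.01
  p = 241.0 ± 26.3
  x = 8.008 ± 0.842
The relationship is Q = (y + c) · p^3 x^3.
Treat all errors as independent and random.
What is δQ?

Let u = y + c = 1001. δu = √(δy² + δc²) = √(1680 + 1.02) = 41.0, so δu/u = 0.0410.
Q is then a monomial in u, p, x:
δQ/Q = √((δu/u)² + (3·δp/p)² + (3·δx/x)²) = √(0.00168 + 0.107 + 0.0995) = 0.456
Q = 7.194e+12, so δQ = 0.456 × 7.194e+12 = 3.28e+12.

3.28e+12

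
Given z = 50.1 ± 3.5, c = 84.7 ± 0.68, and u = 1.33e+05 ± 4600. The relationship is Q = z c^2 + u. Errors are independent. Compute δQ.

26200

Let p = z·c^2 = 3.59e+05. δp/p = √((1·δz/z)² + (2·δc/c)²) = √(0.00488 + 0.000258) = 0.0717, so δp = 25800.
Q = p + u: δQ = √(δp² + δu²) = √(6.64e+08 + 2.12e+07) = 26200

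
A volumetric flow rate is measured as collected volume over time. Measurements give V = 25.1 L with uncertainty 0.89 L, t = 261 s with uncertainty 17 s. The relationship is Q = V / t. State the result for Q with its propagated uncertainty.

Q is a product of powers, so relative uncertainties combine in quadrature:
  (1·δV/V)² = (1×0.0355)² = 0.00126;  (-1·δt/t)² = (-1×0.0651)² = 0.00424
δQ/Q = √(0.00550) = 0.0742
Q = 0.0962 L/s, so δQ = 0.0742 × 0.0962 = 0.00713 L/s.

0.0962 ± 0.00713 L/s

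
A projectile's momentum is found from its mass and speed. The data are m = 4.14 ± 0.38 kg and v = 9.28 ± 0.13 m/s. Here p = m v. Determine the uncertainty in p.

Since p is a product/quotient, work with relative uncertainties:
  (1·δm/m)² = (1×0.0918)² = 0.00842;  (1·δv/v)² = (1×0.0140)² = 0.000196
δp/p = √(0.00862) = 0.0929
p = 38.4 kg·m/s, so δp = 0.0929 × 38.4 = 3.57 kg·m/s.

3.57 kg·m/s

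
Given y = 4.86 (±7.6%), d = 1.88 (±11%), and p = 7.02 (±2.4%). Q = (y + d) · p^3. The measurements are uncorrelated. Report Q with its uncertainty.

Let u = y + d = 6.74. δu = √(δy² + δd²) = √(0.136 + 0.0428) = 0.423, so δu/u = 0.0628.
Q is then a monomial in u, p:
δQ/Q = √((δu/u)² + (3·δp/p)²) = √(0.00394 + 0.00518) = 0.0955
Q = 2330, so δQ = 0.0955 × 2330 = 223.

2330 ± 223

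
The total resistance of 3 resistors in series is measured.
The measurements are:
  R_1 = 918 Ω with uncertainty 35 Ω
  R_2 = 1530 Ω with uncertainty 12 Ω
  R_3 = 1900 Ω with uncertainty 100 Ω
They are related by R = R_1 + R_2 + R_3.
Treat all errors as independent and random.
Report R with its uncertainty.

R is a linear combination, so absolute uncertainties add in quadrature:
  (δR_1)² = 1220;  (δR_2)² = 144;  (δR_3)² = 10000
δR = √(11400) = 107 Ω
R = 4350 Ω.

4350 ± 107 Ω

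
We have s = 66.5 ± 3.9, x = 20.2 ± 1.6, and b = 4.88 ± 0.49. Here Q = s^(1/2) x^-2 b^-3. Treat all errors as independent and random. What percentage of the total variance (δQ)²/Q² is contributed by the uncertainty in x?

(δQ/Q)² = (½·δs/s)² + (-2·δx/x)² + (-3·δb/b)²
  s term: (0.5×0.0586)² = 0.000860
  x term: (-2×0.0792)² = 0.0251
  b term: (-3×0.100)² = 0.0907
Total = 0.117. Share from x = 0.0251/0.117 = 0.215.

21.5%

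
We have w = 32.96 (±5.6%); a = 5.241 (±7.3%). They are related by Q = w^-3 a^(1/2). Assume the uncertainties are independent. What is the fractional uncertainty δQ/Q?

Relative error in a monomial: (δQ/Q)² = Σ (nᵢ · δxᵢ/xᵢ)².
  (-3·δw/w)² = (-3×0.0560)² = 0.0282;  (½·δa/a)² = (0.5×0.0730)² = 0.00133
δQ/Q = √(0.0296) = 0.172

0.172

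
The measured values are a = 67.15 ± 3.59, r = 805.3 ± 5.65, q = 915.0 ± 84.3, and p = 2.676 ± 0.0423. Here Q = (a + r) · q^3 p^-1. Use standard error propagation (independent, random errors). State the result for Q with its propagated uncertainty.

(2.498 ± 0.692) × 10^11

Let u = a + r = 872.4. δu = √(δa² + δr²) = √(12.9 + 31.9) = 6.69, so δu/u = 0.00767.
Q is then a monomial in u, q, p:
δQ/Q = √((δu/u)² + (3·δq/q)² + (-1·δp/p)²) = √(5.89e-05 + 0.0764 + 0.000250) = 0.277
Q = 2.498e+11, so δQ = 0.277 × 2.498e+11 = 6.92e+10.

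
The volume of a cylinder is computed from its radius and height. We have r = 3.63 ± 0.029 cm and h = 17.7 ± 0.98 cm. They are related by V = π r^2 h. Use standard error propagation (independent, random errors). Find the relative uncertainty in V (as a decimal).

0.0576

V is a product of powers, so relative uncertainties combine in quadrature:
  (2·δr/r)² = (2×0.00799)² = 0.000255;  (1·δh/h)² = (1×0.0554)² = 0.00307
δV/V = √(0.00332) = 0.0576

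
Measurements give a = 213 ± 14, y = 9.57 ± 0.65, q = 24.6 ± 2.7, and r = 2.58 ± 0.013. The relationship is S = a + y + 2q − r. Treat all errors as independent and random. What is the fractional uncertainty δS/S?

Sums and differences: (δS)² = Σ (cᵢ δxᵢ)².
  (δa)² = 196;  (δy)² = 0.423;  (2·δq)² = 29.2;  (δr)² = 0.000169
δS = √(226) = 15.0
S = 269, so δS/S = 15.0/269 = 0.0558.

0.0558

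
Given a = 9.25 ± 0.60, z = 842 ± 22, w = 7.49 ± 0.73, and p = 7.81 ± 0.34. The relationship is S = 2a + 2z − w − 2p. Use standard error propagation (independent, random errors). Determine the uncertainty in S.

44.0

S is a linear combination, so absolute uncertainties add in quadrature:
  (2·δa)² = 1.44;  (2·δz)² = 1940;  (δw)² = 0.533;  (2·δp)² = 0.462
δS = √(1940) = 44.0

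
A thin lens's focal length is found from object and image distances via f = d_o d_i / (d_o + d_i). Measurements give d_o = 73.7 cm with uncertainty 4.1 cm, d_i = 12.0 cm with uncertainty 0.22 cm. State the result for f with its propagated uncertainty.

∂f/∂d_o = (d_i/(d_o+d_i))² = 0.0196;  ∂f/∂d_i = (d_o/(d_o+d_i))² = 0.740
δf = √((∂f/∂d_o · δd_o)² + (∂f/∂d_i · δd_i)²) = √(0.00646 + 0.0265) = 0.181 cm
f = 10.3 cm.

10.3 ± 0.181 cm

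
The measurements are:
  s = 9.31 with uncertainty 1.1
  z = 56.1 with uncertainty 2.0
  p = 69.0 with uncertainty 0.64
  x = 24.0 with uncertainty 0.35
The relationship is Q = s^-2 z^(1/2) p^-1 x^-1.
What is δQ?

Products/powers → add relative errors in quadrature, weighted by exponent:
  (-2·δs/s)² = (-2×0.118)² = 0.0558;  (½·δz/z)² = (0.5×0.0357)² = 0.000318;  (-1·δp/p)² = (-1×0.00928)² = 8.6e-05;  (-1·δx/x)² = (-1×0.0146)² = 0.000213
δQ/Q = √(0.0565) = 0.238
Q = 5.22e-05, so δQ = 0.238 × 5.22e-05 = 1.24e-05.

1.24e-05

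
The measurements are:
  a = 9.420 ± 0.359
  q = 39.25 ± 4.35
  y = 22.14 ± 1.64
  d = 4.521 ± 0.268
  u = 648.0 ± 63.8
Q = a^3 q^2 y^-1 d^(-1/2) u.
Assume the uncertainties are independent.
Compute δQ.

4.96e+06

Each factor contributes (exponent × relative error)² to (δQ/Q)²:
  (3·δa/a)² = (3×0.0381)² = 0.0131;  (2·δq/q)² = (2×0.111)² = 0.0491;  (-1·δy/y)² = (-1×0.0741)² = 0.00549;  (−½·δd/d)² = (-0.5×0.0593)² = 0.000878;  (1·δu/u)² = (1×0.0985)² = 0.00969
δQ/Q = √(0.0783) = 0.280
Q = 1.773e+07, so δQ = 0.280 × 1.773e+07 = 4.96e+06.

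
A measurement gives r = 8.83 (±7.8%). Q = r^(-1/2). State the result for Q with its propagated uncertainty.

0.337 ± 0.0131

Q ∝ r^(-1/2), so δQ/Q = |−½| · δr/r = 0.5 × 0.0780 = 0.0390.
Q = 0.337, so δQ = 0.0390 × 0.337 = 0.0131.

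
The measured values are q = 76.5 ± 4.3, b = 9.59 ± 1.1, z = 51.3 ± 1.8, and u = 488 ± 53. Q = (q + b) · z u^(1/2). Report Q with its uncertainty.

97600 ± 8070

Let w = q + b = 86.1. δw = √(δq² + δb²) = √(18.5 + 1.21) = 4.44, so δw/w = 0.0516.
Q is then a monomial in w, z, u:
δQ/Q = √((δw/w)² + (1·δz/z)² + (½·δu/u)²) = √(0.00266 + 0.00123 + 0.00295) = 0.0827
Q = 97600, so δQ = 0.0827 × 97600 = 8070.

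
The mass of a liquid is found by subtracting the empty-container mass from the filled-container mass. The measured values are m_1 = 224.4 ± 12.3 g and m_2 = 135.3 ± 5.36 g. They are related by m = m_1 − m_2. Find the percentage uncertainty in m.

m is a linear combination, so absolute uncertainties add in quadrature:
  (δm_1)² = 151;  (δm_2)² = 28.7
δm = √(180) = 13.4 g
m = 89.10 g, so δm/m = 13.4/89.10 = 0.151.

15.1%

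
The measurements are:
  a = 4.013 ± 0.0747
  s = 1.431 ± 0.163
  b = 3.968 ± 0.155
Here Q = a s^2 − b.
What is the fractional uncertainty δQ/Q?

Let p = a·s^2 = 8.218. δp/p = √((1·δa/a)² + (2·δs/s)²) = √(0.000346 + 0.0519) = 0.229, so δp = 1.88.
Q = p − b: δQ = √(δp² + δb²) = √(3.53 + 0.0240) = 1.88
Q = 4.250, so δQ/Q = 1.88/4.250 = 0.443.

0.443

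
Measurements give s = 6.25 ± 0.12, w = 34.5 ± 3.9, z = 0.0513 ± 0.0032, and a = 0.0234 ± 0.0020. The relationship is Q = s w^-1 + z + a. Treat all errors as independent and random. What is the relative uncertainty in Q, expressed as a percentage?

8.25%

Let p = s·w^-1 = 0.181. δp/p = √((1·δs/s)² + (-1·δw/w)²) = √(0.000369 + 0.0128) = 0.115, so δp = 0.0208.
Q = p + z + a: δQ = √(δp² + δz² + δa²) = √(0.000431 + 1.02e-05 + 4e-06) = 0.0211
Q = 0.256, so δQ/Q = 0.0211/0.256 = 0.0825.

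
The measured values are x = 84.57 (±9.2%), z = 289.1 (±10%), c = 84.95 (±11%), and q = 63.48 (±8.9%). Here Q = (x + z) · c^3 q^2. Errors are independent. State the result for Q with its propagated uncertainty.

(9.231 ± 3.54) × 10^11

Let u = x + z = 373.7. δu = √(δx² + δz²) = √(60.5 + 836) = 29.9, so δu/u = 0.0801.
Q is then a monomial in u, c, q:
δQ/Q = √((δu/u)² + (3·δc/c)² + (2·δq/q)²) = √(0.00642 + 0.109 + 0.0317) = 0.383
Q = 9.231e+11, so δQ = 0.383 × 9.231e+11 = 3.54e+11.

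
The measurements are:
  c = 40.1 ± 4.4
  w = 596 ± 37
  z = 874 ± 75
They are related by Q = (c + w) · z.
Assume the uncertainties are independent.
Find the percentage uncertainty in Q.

Let u = c + w = 636. δu = √(δc² + δw²) = √(19.4 + 1370) = 37.3, so δu/u = 0.0586.
Q is then a monomial in u, z:
δQ/Q = √((δu/u)² + (1·δz/z)²) = √(0.00343 + 0.00736) = 0.104

10.4%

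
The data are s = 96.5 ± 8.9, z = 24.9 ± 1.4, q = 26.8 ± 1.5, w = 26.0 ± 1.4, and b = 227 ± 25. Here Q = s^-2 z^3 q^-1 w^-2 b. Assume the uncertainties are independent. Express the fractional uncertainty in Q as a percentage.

Each factor contributes (exponent × relative error)² to (δQ/Q)²:
  (-2·δs/s)² = (-2×0.0922)² = 0.0340;  (3·δz/z)² = (3×0.0562)² = 0.0285;  (-1·δq/q)² = (-1×0.0560)² = 0.00313;  (-2·δw/w)² = (-2×0.0538)² = 0.0116;  (1·δb/b)² = (1×0.110)² = 0.0121
δQ/Q = √(0.0893) = 0.299

29.9%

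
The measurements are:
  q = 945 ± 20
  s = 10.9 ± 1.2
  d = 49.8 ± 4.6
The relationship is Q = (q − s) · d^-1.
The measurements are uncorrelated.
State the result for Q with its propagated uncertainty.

18.8 ± 1.78

Let u = q − s = 934. δu = √(δq² + δs²) = √(400 + 1.44) = 20.0, so δu/u = 0.0214.
Q is then a monomial in u, d:
δQ/Q = √((δu/u)² + (-1·δd/d)²) = √(0.000460 + 0.00853) = 0.0948
Q = 18.8, so δQ = 0.0948 × 18.8 = 1.78.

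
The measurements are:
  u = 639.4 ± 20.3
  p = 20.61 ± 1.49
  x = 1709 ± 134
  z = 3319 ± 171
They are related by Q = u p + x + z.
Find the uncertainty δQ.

Let w = u·p = 13180. δw/w = √((1·δu/u)² + (1·δp/p)²) = √(0.00101 + 0.00523) = 0.0790, so δw = 1040.
Q = w + x + z: δQ = √(δw² + δx² + δz²) = √(1.08e+06 + 18000 + 29200) = 1060

1060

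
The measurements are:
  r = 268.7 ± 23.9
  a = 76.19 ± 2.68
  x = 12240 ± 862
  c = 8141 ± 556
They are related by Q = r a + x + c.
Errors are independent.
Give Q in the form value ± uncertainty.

40850 ± 2210

Let p = r·a = 20470. δp/p = √((1·δr/r)² + (1·δa/a)²) = √(0.00791 + 0.00124) = 0.0956, so δp = 1960.
Q = p + x + c: δQ = √(δp² + δx² + δc²) = √(3.83e+06 + 7.43e+05 + 3.09e+05) = 2210
Q = 40850.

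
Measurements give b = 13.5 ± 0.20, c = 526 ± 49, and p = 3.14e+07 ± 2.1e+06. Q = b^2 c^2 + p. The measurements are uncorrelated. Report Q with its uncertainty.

(8.18 ± 0.974) × 10^7

Let w = b^2·c^2 = 5.04e+07. δw/w = √((2·δb/b)² + (2·δc/c)²) = √(0.000878 + 0.0347) = 0.189, so δw = 9.51e+06.
Q = w + p: δQ = √(δw² + δp²) = √(9.05e+13 + 4.41e+12) = 9.74e+06
Q = 8.18e+07.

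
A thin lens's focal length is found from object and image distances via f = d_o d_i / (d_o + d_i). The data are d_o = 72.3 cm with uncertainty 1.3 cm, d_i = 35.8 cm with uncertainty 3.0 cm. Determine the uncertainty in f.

∂f/∂d_o = (d_i/(d_o+d_i))² = 0.110;  ∂f/∂d_i = (d_o/(d_o+d_i))² = 0.447
δf = √((∂f/∂d_o · δd_o)² + (∂f/∂d_i · δd_i)²) = √(0.0203 + 1.80) = 1.35 cm

1.35 cm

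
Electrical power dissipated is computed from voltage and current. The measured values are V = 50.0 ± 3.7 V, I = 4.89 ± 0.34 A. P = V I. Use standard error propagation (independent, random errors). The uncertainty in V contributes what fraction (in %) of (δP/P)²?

(δP/P)² = (1·δV/V)² + (1·δI/I)²
  V term: (1×0.0740)² = 0.00548
  I term: (1×0.0695)² = 0.00483
Total = 0.0103. Share from V = 0.00548/0.0103 = 0.531.

53.1%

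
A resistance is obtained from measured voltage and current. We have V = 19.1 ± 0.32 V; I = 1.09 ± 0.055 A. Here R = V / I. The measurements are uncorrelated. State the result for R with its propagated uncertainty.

17.5 ± 0.932 Ω

R is a product of powers, so relative uncertainties combine in quadrature:
  (1·δV/V)² = (1×0.0168)² = 0.000281;  (-1·δI/I)² = (-1×0.0505)² = 0.00255
δR/R = √(0.00283) = 0.0532
R = 17.5 Ω, so δR = 0.0532 × 17.5 = 0.932 Ω.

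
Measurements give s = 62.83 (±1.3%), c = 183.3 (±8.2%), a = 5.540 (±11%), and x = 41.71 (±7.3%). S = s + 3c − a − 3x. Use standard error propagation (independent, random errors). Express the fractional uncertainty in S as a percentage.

For a sum/difference, combine absolute errors in quadrature:
  (δs)² = 0.667;  (3·δc)² = 2030;  (δa)² = 0.371;  (3·δx)² = 83.4
δS = √(2120) = 46.0
S = 482.1, so δS/S = 46.0/482.1 = 0.0955.

9.55%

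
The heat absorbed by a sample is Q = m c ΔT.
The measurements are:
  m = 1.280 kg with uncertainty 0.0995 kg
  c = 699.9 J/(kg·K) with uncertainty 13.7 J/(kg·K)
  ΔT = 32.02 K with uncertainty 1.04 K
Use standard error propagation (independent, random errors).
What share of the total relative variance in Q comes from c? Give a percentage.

5.12%

(δQ/Q)² = (1·δm/m)² + (1·δc/c)² + (1·δΔT/ΔT)²
  m term: (1×0.0777)² = 0.00604
  c term: (1×0.0196)² = 0.000383
  ΔT term: (1×0.0325)² = 0.00105
Total = 0.00748. Share from c = 0.000383/0.00748 = 0.0512.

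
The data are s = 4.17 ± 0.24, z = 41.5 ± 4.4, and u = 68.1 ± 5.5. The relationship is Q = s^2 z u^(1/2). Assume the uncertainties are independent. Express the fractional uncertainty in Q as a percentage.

16.2%

Since Q is a product/quotient, work with relative uncertainties:
  (2·δs/s)² = (2×0.0576)² = 0.0132;  (1·δz/z)² = (1×0.106)² = 0.0112;  (½·δu/u)² = (0.5×0.0808)² = 0.00163
δQ/Q = √(0.0261) = 0.162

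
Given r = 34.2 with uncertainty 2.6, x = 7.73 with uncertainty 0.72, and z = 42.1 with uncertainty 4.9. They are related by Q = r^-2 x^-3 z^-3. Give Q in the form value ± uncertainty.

(2.48 ± 1.17) × 10^-11

Each factor contributes (exponent × relative error)² to (δQ/Q)²:
  (-2·δr/r)² = (-2×0.0760)² = 0.0231;  (-3·δx/x)² = (-3×0.0931)² = 0.0781;  (-3·δz/z)² = (-3×0.116)² = 0.122
δQ/Q = √(0.223) = 0.472
Q = 2.48e-11, so δQ = 0.472 × 2.48e-11 = 1.17e-11.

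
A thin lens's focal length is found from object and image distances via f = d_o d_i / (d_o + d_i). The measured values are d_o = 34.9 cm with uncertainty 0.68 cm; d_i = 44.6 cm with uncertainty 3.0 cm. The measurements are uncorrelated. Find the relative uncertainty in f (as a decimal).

0.0315

∂f/∂d_o = (d_i/(d_o+d_i))² = 0.315;  ∂f/∂d_i = (d_o/(d_o+d_i))² = 0.193
δf = √((∂f/∂d_o · δd_o)² + (∂f/∂d_i · δd_i)²) = √(0.0458 + 0.334) = 0.616 cm
f = 19.6 cm, so δf/f = 0.616/19.6 = 0.0315.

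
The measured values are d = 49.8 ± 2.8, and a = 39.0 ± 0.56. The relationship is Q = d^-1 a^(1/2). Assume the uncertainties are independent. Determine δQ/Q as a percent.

5.67%

Products/powers → add relative errors in quadrature, weighted by exponent:
  (-1·δd/d)² = (-1×0.0562)² = 0.00316;  (½·δa/a)² = (0.5×0.0144)² = 5.15e-05
δQ/Q = √(0.00321) = 0.0567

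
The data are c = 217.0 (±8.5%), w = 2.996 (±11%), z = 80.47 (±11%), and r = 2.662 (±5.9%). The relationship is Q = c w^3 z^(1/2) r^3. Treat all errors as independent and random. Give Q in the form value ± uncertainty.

(9.875 ± 3.83) × 10^5

For a monomial Q ∝ c, w^3, z^(1/2), r^3, fractional errors add in quadrature:
  (1·δc/c)² = (1×0.0850)² = 0.00723;  (3·δw/w)² = (3×0.110)² = 0.109;  (½·δz/z)² = (0.5×0.110)² = 0.00302;  (3·δr/r)² = (3×0.0590)² = 0.0313
δQ/Q = √(0.150) = 0.388
Q = 987500, so δQ = 0.388 × 987500 = 3.83e+05.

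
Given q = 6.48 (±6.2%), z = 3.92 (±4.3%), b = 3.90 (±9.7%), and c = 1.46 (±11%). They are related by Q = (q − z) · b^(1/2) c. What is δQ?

1.54

Let u = q − z = 2.56. δu = √(δq² + δz²) = √(0.161 + 0.0284) = 0.436, so δu/u = 0.170.
Q is then a monomial in u, b, c:
δQ/Q = √((δu/u)² + (½·δb/b)² + (1·δc/c)²) = √(0.0290 + 0.00235 + 0.0121) = 0.208
Q = 7.38, so δQ = 0.208 × 7.38 = 1.54.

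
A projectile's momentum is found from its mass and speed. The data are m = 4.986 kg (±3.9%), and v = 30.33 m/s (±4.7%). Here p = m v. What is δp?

9.24 kg·m/s

Since p is a product/quotient, work with relative uncertainties:
  (1·δm/m)² = (1×0.0390)² = 0.00152;  (1·δv/v)² = (1×0.0470)² = 0.00221
δp/p = √(0.00373) = 0.0611
p = 151.2 kg·m/s, so δp = 0.0611 × 151.2 = 9.24 kg·m/s.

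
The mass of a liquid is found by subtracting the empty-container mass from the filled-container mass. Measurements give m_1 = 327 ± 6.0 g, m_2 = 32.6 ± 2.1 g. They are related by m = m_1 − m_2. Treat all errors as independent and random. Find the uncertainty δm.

Absolute uncertainties add in quadrature for a linear combination:
  (δm_1)² = 36.0;  (δm_2)² = 4.41
δm = √(40.4) = 6.36 g

6.36 g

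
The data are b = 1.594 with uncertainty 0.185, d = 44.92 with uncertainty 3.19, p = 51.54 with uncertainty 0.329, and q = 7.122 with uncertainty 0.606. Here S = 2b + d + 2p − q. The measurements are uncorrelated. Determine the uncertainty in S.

S is a linear combination, so absolute uncertainties add in quadrature:
  (2·δb)² = 0.137;  (δd)² = 10.2;  (2·δp)² = 0.433;  (δq)² = 0.367
δS = √(11.1) = 3.33

3.33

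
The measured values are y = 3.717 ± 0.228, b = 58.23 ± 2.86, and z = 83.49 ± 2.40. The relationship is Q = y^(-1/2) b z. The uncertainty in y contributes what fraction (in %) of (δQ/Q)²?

(δQ/Q)² = (−½·δy/y)² + (1·δb/b)² + (1·δz/z)²
  y term: (-0.5×0.0613)² = 0.000941
  b term: (1×0.0491)² = 0.00241
  z term: (1×0.0287)² = 0.000826
Total = 0.00418. Share from y = 0.000941/0.00418 = 0.225.

22.5%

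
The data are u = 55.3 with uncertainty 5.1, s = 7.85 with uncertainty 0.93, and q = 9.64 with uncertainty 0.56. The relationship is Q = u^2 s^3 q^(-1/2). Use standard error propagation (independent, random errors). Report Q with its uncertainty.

Q is a product of powers, so relative uncertainties combine in quadrature:
  (2·δu/u)² = (2×0.0922)² = 0.0340;  (3·δs/s)² = (3×0.118)² = 0.126;  (−½·δq/q)² = (-0.5×0.0581)² = 0.000844
δQ/Q = √(0.161) = 0.401
Q = 4.76e+05, so δQ = 0.401 × 4.76e+05 = 1.91e+05.

(4.76 ± 1.91) × 10^5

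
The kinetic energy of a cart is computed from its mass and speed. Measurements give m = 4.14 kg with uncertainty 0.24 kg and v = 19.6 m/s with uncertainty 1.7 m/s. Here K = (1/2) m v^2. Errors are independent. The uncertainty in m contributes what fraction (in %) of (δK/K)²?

(δK/K)² = (1·δm/m)² + (2·δv/v)²
  m term: (1×0.0580)² = 0.00336
  v term: (2×0.0867)² = 0.0301
Total = 0.0335. Share from m = 0.00336/0.0335 = 0.100.

10.0%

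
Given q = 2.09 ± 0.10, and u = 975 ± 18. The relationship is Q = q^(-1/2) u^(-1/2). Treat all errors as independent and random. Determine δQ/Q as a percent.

2.56%

Since Q is a product/quotient, work with relative uncertainties:
  (−½·δq/q)² = (-0.5×0.0478)² = 0.000572;  (−½·δu/u)² = (-0.5×0.0185)² = 8.52e-05
δQ/Q = √(0.000658) = 0.0256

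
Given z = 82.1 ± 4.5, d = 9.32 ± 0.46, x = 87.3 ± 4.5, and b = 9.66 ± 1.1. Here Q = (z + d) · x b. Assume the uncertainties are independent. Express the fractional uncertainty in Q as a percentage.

Let u = z + d = 91.4. δu = √(δz² + δd²) = √(20.2 + 0.212) = 4.52, so δu/u = 0.0495.
Q is then a monomial in u, x, b:
δQ/Q = √((δu/u)² + (1·δx/x)² + (1·δb/b)²) = √(0.00245 + 0.00266 + 0.0130) = 0.134

13.4%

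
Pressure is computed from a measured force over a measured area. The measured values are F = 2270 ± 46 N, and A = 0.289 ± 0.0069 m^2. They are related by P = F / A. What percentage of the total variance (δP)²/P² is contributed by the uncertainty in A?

58.1%

(δP/P)² = (1·δF/F)² + (-1·δA/A)²
  F term: (1×0.0203)² = 0.000411
  A term: (-1×0.0239)² = 0.000570
Total = 0.000981. Share from A = 0.000570/0.000981 = 0.581.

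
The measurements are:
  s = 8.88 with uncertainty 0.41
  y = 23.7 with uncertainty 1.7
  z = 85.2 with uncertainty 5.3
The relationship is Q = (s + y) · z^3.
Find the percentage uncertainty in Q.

Let u = s + y = 32.6. δu = √(δs² + δy²) = √(0.168 + 2.89) = 1.75, so δu/u = 0.0537.
Q is then a monomial in u, z:
δQ/Q = √((δu/u)² + (3·δz/z)²) = √(0.00288 + 0.0348) = 0.194

19.4%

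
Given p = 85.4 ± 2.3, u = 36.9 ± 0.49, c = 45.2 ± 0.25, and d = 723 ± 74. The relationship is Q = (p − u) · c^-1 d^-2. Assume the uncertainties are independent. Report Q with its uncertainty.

(2.05 ± 0.432) × 10^-6

Let w = p − u = 48.5. δw = √(δp² + δu²) = √(5.29 + 0.240) = 2.35, so δw/w = 0.0485.
Q is then a monomial in w, c, d:
δQ/Q = √((δw/w)² + (-1·δc/c)² + (-2·δd/d)²) = √(0.00235 + 3.06e-05 + 0.0419) = 0.210
Q = 2.05e-06, so δQ = 0.210 × 2.05e-06 = 4.32e-07.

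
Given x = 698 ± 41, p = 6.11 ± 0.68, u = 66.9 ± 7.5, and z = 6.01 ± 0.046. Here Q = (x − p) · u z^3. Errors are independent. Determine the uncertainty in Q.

1.29e+06

Let w = x − p = 692. δw = √(δx² + δp²) = √(1680 + 0.462) = 41.0, so δw/w = 0.0593.
Q is then a monomial in w, u, z:
δQ/Q = √((δw/w)² + (1·δu/u)² + (3·δz/z)²) = √(0.00351 + 0.0126 + 0.000527) = 0.129
Q = 1e+07, so δQ = 0.129 × 1e+07 = 1.29e+06.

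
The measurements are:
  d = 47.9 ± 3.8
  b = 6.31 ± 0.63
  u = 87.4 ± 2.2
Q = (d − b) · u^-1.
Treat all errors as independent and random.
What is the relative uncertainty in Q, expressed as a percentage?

Let w = d − b = 41.6. δw = √(δd² + δb²) = √(14.4 + 0.397) = 3.85, so δw/w = 0.0926.
Q is then a monomial in w, u:
δQ/Q = √((δw/w)² + (-1·δu/u)²) = √(0.00858 + 0.000634) = 0.0960

9.60%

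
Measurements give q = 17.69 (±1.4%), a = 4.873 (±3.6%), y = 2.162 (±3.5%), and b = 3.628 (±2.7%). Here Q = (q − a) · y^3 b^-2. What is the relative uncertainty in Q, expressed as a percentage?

Let u = q − a = 12.82. δu = √(δq² + δa²) = √(0.0613 + 0.0308) = 0.303, so δu/u = 0.0237.
Q is then a monomial in u, y, b:
δQ/Q = √((δu/u)² + (3·δy/y)² + (-2·δb/b)²) = √(0.000561 + 0.0110 + 0.00292) = 0.120

12.0%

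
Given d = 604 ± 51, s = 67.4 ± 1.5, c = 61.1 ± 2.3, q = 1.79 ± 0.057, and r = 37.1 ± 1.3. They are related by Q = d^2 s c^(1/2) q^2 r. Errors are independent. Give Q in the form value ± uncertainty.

Each factor contributes (exponent × relative error)² to (δQ/Q)²:
  (2·δd/d)² = (2×0.0844)² = 0.0285;  (1·δs/s)² = (1×0.0223)² = 0.000495;  (½·δc/c)² = (0.5×0.0376)² = 0.000354;  (2·δq/q)² = (2×0.0318)² = 0.00406;  (1·δr/r)² = (1×0.0350)² = 0.00123
δQ/Q = √(0.0347) = 0.186
Q = 2.28e+10, so δQ = 0.186 × 2.28e+10 = 4.25e+09.

(2.28 ± 0.425) × 10^10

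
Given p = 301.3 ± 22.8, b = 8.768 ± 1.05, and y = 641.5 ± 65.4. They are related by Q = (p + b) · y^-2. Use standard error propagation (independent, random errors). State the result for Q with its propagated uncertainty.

0.0007535 ± 0.000163

Let u = p + b = 310.1. δu = √(δp² + δb²) = √(520 + 1.10) = 22.8, so δu/u = 0.0736.
Q is then a monomial in u, y:
δQ/Q = √((δu/u)² + (-2·δy/y)²) = √(0.00542 + 0.0416) = 0.217
Q = 0.0007535, so δQ = 0.217 × 0.0007535 = 0.000163.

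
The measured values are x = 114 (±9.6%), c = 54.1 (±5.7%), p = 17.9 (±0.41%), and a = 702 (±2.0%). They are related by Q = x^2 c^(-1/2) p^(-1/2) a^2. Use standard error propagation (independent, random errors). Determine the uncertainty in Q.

For a monomial Q ∝ x^2, c^(-1/2), p^(-1/2), a^2, fractional errors add in quadrature:
  (2·δx/x)² = (2×0.0960)² = 0.0369;  (−½·δc/c)² = (-0.5×0.0570)² = 0.000812;  (−½·δp/p)² = (-0.5×0.00410)² = 4.2e-06;  (2·δa/a)² = (2×0.0200)² = 0.00160
δQ/Q = √(0.0393) = 0.198
Q = 2.06e+08, so δQ = 0.198 × 2.06e+08 = 4.08e+07.

4.08e+07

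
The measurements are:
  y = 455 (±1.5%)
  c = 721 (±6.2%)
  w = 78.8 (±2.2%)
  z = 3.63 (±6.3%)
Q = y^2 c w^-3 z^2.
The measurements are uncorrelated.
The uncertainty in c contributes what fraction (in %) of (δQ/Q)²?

15.4%

(δQ/Q)² = (2·δy/y)² + (1·δc/c)² + (-3·δw/w)² + (2·δz/z)²
  y term: (2×0.0150)² = 0.000900
  c term: (1×0.0620)² = 0.00384
  w term: (-3×0.0220)² = 0.00436
  z term: (2×0.0630)² = 0.0159
Total = 0.0250. Share from c = 0.00384/0.0250 = 0.154.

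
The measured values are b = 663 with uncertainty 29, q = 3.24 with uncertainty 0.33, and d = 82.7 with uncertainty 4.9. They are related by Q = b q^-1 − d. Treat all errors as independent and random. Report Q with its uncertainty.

Let p = b·q^-1 = 205. δp/p = √((1·δb/b)² + (-1·δq/q)²) = √(0.00191 + 0.0104) = 0.111, so δp = 22.7.
Q = p − d: δQ = √(δp² + δd²) = √(514 + 24.0) = 23.2
Q = 122.

122 ± 23.2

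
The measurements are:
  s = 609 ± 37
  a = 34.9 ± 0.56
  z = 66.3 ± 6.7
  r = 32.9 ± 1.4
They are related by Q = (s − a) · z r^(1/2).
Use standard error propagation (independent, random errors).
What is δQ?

Let u = s − a = 574. δu = √(δs² + δa²) = √(1370 + 0.314) = 37.0, so δu/u = 0.0645.
Q is then a monomial in u, z, r:
δQ/Q = √((δu/u)² + (1·δz/z)² + (½·δr/r)²) = √(0.00415 + 0.0102 + 0.000453) = 0.122
Q = 2.18e+05, so δQ = 0.122 × 2.18e+05 = 26600.

26600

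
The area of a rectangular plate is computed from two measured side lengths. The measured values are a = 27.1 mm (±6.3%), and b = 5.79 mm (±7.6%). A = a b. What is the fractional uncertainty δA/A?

Relative error in a monomial: (δA/A)² = Σ (nᵢ · δxᵢ/xᵢ)².
  (1·δa/a)² = (1×0.0630)² = 0.00397;  (1·δb/b)² = (1×0.0760)² = 0.00578
δA/A = √(0.00975) = 0.0987

0.0987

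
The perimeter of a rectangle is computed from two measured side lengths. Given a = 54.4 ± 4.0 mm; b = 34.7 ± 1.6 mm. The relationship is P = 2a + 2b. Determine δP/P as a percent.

P is a linear combination, so absolute uncertainties add in quadrature:
  (2·δa)² = 64.0;  (2·δb)² = 10.2
δP = √(74.2) = 8.62 mm
P = 178 mm, so δP/P = 8.62/178 = 0.0484.

4.84%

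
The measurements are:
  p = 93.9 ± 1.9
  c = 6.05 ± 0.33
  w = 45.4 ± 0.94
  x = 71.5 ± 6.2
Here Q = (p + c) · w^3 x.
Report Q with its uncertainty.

Let u = p + c = 100.0. δu = √(δp² + δc²) = √(3.61 + 0.109) = 1.93, so δu/u = 0.0193.
Q is then a monomial in u, w, x:
δQ/Q = √((δu/u)² + (3·δw/w)² + (1·δx/x)²) = √(0.000372 + 0.00386 + 0.00752) = 0.108
Q = 6.69e+08, so δQ = 0.108 × 6.69e+08 = 7.25e+07.

(6.69 ± 0.725) × 10^8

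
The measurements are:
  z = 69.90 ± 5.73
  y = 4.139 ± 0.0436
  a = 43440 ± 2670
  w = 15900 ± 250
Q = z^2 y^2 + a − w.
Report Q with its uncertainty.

Let p = z^2·y^2 = 83700. δp/p = √((2·δz/z)² + (2·δy/y)²) = √(0.0269 + 0.000444) = 0.165, so δp = 13800.
Q = p + a − w: δQ = √(δp² + δa² + δw²) = √(1.91e+08 + 7.13e+06 + 62500) = 14100
Q = 111200.

111200 ± 14100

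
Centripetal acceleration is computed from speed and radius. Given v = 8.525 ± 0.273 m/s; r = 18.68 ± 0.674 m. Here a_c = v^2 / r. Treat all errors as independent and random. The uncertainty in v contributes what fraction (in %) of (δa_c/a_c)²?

75.9%

(δa_c/a_c)² = (2·δv/v)² + (-1·δr/r)²
  v term: (2×0.0320)² = 0.00410
  r term: (-1×0.0361)² = 0.00130
Total = 0.00540. Share from v = 0.00410/0.00540 = 0.759.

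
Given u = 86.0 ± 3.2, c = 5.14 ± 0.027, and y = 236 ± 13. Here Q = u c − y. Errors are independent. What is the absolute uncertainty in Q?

Let p = u·c = 442. δp/p = √((1·δu/u)² + (1·δc/c)²) = √(0.00138 + 2.76e-05) = 0.0376, so δp = 16.6.
Q = p − y: δQ = √(δp² + δy²) = √(276 + 169) = 21.1

21.1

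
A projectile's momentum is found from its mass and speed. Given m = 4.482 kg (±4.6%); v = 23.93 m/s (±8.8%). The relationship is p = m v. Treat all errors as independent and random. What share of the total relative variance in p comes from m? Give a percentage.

21.5%

(δp/p)² = (1·δm/m)² + (1·δv/v)²
  m term: (1×0.0460)² = 0.00212
  v term: (1×0.0880)² = 0.00774
Total = 0.00986. Share from m = 0.00212/0.00986 = 0.215.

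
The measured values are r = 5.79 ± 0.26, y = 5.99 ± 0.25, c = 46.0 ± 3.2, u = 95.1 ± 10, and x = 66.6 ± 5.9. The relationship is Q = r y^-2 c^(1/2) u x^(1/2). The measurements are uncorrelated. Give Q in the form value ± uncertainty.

Relative error in a monomial: (δQ/Q)² = Σ (nᵢ · δxᵢ/xᵢ)².
  (1·δr/r)² = (1×0.0449)² = 0.00202;  (-2·δy/y)² = (-2×0.0417)² = 0.00697;  (½·δc/c)² = (0.5×0.0696)² = 0.00121;  (1·δu/u)² = (1×0.105)² = 0.0111;  (½·δx/x)² = (0.5×0.0886)² = 0.00196
δQ/Q = √(0.0232) = 0.152
Q = 849, so δQ = 0.152 × 849 = 129.

849 ± 129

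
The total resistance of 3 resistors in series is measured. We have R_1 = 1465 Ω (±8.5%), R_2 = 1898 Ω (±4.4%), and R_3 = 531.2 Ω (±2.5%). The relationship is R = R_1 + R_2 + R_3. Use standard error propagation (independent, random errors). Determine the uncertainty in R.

Absolute uncertainties add in quadrature for a linear combination:
  (δR_1)² = 15500;  (δR_2)² = 6970;  (δR_3)² = 176
δR = √(22700) = 151 Ω

151 Ω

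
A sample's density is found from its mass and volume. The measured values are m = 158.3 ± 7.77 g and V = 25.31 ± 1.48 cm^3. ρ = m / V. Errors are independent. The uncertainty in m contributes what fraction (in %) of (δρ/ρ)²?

(δρ/ρ)² = (1·δm/m)² + (-1·δV/V)²
  m term: (1×0.0491)² = 0.00241
  V term: (-1×0.0585)² = 0.00342
Total = 0.00583. Share from m = 0.00241/0.00583 = 0.413.

41.3%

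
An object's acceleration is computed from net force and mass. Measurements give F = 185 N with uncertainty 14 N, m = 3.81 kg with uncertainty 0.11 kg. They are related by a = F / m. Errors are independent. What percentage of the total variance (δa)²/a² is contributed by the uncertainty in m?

12.7%

(δa/a)² = (1·δF/F)² + (-1·δm/m)²
  F term: (1×0.0757)² = 0.00573
  m term: (-1×0.0289)² = 0.000834
Total = 0.00656. Share from m = 0.000834/0.00656 = 0.127.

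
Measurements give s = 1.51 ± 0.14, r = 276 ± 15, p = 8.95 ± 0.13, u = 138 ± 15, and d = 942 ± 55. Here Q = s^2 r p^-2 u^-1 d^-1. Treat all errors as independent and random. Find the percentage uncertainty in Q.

Q is a product of powers, so relative uncertainties combine in quadrature:
  (2·δs/s)² = (2×0.0927)² = 0.0344;  (1·δr/r)² = (1×0.0543)² = 0.00295;  (-2·δp/p)² = (-2×0.0145)² = 0.000844;  (-1·δu/u)² = (-1×0.109)² = 0.0118;  (-1·δd/d)² = (-1×0.0584)² = 0.00341
δQ/Q = √(0.0534) = 0.231

23.1%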